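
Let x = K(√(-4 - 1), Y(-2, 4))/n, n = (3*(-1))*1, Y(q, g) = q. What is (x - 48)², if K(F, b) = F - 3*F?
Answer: 20716/9 - 64*I*√5 ≈ 2301.8 - 143.11*I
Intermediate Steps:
n = -3 (n = -3*1 = -3)
K(F, b) = -2*F
x = 2*I*√5/3 (x = -2*√(-4 - 1)/(-3) = -2*I*√5*(-⅓) = 2*I*√5/3 ≈ 1.4907*I)
(x - 48)² = (2*I*√5/3 - 48)² = (-48 + 2*I*√5/3)²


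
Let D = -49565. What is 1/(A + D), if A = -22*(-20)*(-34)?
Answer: -1/64525 ≈ -1.5498e-5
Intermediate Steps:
A = -14960 (A = 440*(-34) = -14960)
1/(A + D) = 1/(-14960 - 49565) = 1/(-64525) = -1/64525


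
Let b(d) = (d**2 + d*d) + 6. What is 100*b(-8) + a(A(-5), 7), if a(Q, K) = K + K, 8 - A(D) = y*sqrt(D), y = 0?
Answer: 13414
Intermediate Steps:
b(d) = 6 + 2*d**2 (b(d) = (d**2 + d**2) + 6 = 2*d**2 + 6 = 6 + 2*d**2)
A(D) = 8 (A(D) = 8 - 0*sqrt(D) = 8 - 1*0 = 8 + 0 = 8)
a(Q, K) = 2*K
100*b(-8) + a(A(-5), 7) = 100*(6 + 2*(-8)**2) + 2*7 = 100*(6 + 2*64) + 14 = 100*(6 + 128) + 14 = 100*134 + 14 = 13400 + 14 = 13414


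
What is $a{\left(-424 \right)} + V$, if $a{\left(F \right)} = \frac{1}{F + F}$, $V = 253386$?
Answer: $\frac{214871327}{848} \approx 2.5339 \cdot 10^{5}$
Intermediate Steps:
$a{\left(F \right)} = \frac{1}{2 F}$
$a{\left(-424 \right)} + V = \frac{1}{2 \left(-424\right)} + 253386 = \frac{1}{2} \left(- \frac{1}{424}\right) + 253386 = - \frac{1}{848} + 253386 = \frac{214871327}{848}$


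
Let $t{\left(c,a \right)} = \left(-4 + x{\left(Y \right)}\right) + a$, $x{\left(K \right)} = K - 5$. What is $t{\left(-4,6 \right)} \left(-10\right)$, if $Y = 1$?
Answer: $20$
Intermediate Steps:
$x{\left(K \right)} = -5 + K$
$t{\left(c,a \right)} = -8 + a$ ($t{\left(c,a \right)} = \left(-4 + \left(-5 + 1\right)\right) + a = \left(-4 - 4\right) + a = -8 + a$)
$t{\left(-4,6 \right)} \left(-10\right) = \left(-8 + 6\right) \left(-10\right) = \left(-2\right) \left(-10\right) = 20$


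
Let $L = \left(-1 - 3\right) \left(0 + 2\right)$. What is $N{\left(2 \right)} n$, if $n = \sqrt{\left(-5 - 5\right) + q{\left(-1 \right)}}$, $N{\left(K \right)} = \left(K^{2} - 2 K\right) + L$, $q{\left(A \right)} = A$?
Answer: $- 8 i \sqrt{11} \approx - 26.533 i$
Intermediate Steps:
$L = -8$ ($L = \left(-4\right) 2 = -8$)
$N{\left(K \right)} = -8 + K^{2} - 2 K$ ($N{\left(K \right)} = \left(K^{2} - 2 K\right) - 8 = -8 + K^{2} - 2 K$)
$n = i \sqrt{11}$ ($n = \sqrt{\left(-5 - 5\right) - 1} = \sqrt{-10 - 1} = \sqrt{-11} = i \sqrt{11} \approx 3.3166 i$)
$N{\left(2 \right)} n = \left(-8 + 2^{2} - 4\right) i \sqrt{11} = \left(-8 + 4 - 4\right) i \sqrt{11} = - 8 i \sqrt{11}$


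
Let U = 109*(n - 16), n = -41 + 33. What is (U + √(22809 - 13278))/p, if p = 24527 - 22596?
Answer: -2616/1931 + 3*√1059/1931 ≈ -1.3042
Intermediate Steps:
n = -8
p = 1931
U = -2616 (U = 109*(-8 - 16) = 109*(-24) = -2616)
(U + √(22809 - 13278))/p = (-2616 + √(22809 - 13278))/1931 = (-2616 + √9531)*(1/1931) = (-2616 + 3*√1059)*(1/1931) = -2616/1931 + 3*√1059/1931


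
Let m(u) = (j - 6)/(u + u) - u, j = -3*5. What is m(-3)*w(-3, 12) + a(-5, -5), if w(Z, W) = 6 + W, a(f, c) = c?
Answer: 112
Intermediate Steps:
j = -15
m(u) = -u - 21/(2*u) (m(u) = (-15 - 6)/(u + u) - u = -21*1/(2*u) - u = -21/(2*u) - u = -u - 21/(2*u))
m(-3)*w(-3, 12) + a(-5, -5) = (-1*(-3) - 21/2/(-3))*(6 + 12) - 5 = (3 - 21/2*(-⅓))*18 - 5 = (3 + 7/2)*18 - 5 = (13/2)*18 - 5 = 117 - 5 = 112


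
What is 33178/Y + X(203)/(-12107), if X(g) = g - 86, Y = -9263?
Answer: -402769817/112147141 ≈ -3.5914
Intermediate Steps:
X(g) = -86 + g
33178/Y + X(203)/(-12107) = 33178/(-9263) + (-86 + 203)/(-12107) = 33178*(-1/9263) + 117*(-1/12107) = -33178/9263 - 117/12107 = -402769817/112147141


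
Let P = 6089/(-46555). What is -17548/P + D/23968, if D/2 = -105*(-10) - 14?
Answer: 349653601213/2606092 ≈ 1.3417e+5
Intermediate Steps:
D = 2072 (D = 2*(-105*(-10) - 14) = 2*(1050 - 14) = 2*1036 = 2072)
P = -6089/46555 (P = 6089*(-1/46555) = -6089/46555 ≈ -0.13079)
-17548/P + D/23968 = -17548/(-6089/46555) + 2072/23968 = -17548*(-46555/6089) + 2072*(1/23968) = 816947140/6089 + 37/428 = 349653601213/2606092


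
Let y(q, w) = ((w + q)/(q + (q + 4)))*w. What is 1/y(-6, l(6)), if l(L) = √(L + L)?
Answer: ⅓ + √3/3 ≈ 0.91068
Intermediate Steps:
l(L) = √2*√L (l(L) = √(2*L) = √2*√L)
y(q, w) = w*(q + w)/(4 + 2*q) (y(q, w) = ((q + w)/(q + (4 + q)))*w = ((q + w)/(4 + 2*q))*w = w*(q + w)/(4 + 2*q))
1/y(-6, l(6)) = 1/((√2*√6)*(-6 + √2*√6)/(2*(2 - 6))) = 1/((½)*(2*√3)*(-6 + 2*√3)/(-4)) = 1/((½)*(2*√3)*(-¼)*(-6 + 2*√3)) = 1/(-√3*(-6 + 2*√3)/4) = -4*√3/(3*(-6 + 2*√3))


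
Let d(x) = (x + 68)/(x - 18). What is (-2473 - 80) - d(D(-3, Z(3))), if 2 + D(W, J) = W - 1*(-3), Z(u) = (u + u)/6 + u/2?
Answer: -25497/10 ≈ -2549.7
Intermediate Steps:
Z(u) = 5*u/6 (Z(u) = (2*u)*(⅙) + u*(½) = u/3 + u/2 = 5*u/6)
D(W, J) = 1 + W (D(W, J) = -2 + (W - 1*(-3)) = -2 + (W + 3) = -2 + (3 + W) = 1 + W)
d(x) = (68 + x)/(-18 + x)
(-2473 - 80) - d(D(-3, Z(3))) = (-2473 - 80) - (68 + (1 - 3))/(-18 + (1 - 3)) = -2553 - (68 - 2)/(-18 - 2) = -2553 - 66/(-20) = -2553 - (-1)*66/20 = -2553 - 1*(-33/10) = -2553 + 33/10 = -25497/10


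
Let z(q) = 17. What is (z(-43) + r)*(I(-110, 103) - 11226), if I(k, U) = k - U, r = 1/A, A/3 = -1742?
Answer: -338750733/1742 ≈ -1.9446e+5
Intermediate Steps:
A = -5226 (A = 3*(-1742) = -5226)
r = -1/5226 (r = 1/(-5226) = -1/5226 ≈ -0.00019135)
(z(-43) + r)*(I(-110, 103) - 11226) = (17 - 1/5226)*((-110 - 1*103) - 11226) = 88841*((-110 - 103) - 11226)/5226 = 88841*(-213 - 11226)/5226 = (88841/5226)*(-11439) = -338750733/1742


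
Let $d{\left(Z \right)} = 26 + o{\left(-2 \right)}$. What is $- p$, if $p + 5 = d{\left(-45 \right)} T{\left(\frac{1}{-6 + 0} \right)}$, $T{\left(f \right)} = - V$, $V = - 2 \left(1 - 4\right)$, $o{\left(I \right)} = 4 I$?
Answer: $113$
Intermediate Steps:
$d{\left(Z \right)} = 18$ ($d{\left(Z \right)} = 26 + 4 \left(-2\right) = 26 - 8 = 18$)
$V = 6$ ($V = \left(-2\right) \left(-3\right) = 6$)
$T{\left(f \right)} = -6$ ($T{\left(f \right)} = \left(-1\right) 6 = -6$)
$p = -113$ ($p = -5 + 18 \left(-6\right) = -5 - 108 = -113$)
$- p = \left(-1\right) \left(-113\right) = 113$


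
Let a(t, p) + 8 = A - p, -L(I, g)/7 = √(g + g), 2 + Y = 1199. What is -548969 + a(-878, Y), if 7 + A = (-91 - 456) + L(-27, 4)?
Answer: -550728 - 14*√2 ≈ -5.5075e+5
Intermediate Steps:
Y = 1197 (Y = -2 + 1199 = 1197)
L(I, g) = -7*√2*√g (L(I, g) = -7*√(g + g) = -7*√2*√g)
A = -554 - 14*√2 (A = -7 + ((-91 - 456) - 7*√2*√4) = -7 + (-547 - 7*√2*2) = -7 + (-547 - 14*√2) = -554 - 14*√2 ≈ -573.80)
a(t, p) = -562 - p - 14*√2 (a(t, p) = -8 + ((-554 - 14*√2) - p) = -8 + (-554 - p - 14*√2) = -562 - p - 14*√2)
-548969 + a(-878, Y) = -548969 + (-562 - 1*1197 - 14*√2) = -548969 + (-562 - 1197 - 14*√2) = -548969 + (-1759 - 14*√2) = -550728 - 14*√2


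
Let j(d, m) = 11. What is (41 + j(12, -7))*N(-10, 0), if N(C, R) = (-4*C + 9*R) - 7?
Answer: 1716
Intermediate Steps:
N(C, R) = -7 - 4*C + 9*R
(41 + j(12, -7))*N(-10, 0) = (41 + 11)*(-7 - 4*(-10) + 9*0) = 52*(-7 + 40 + 0) = 52*33 = 1716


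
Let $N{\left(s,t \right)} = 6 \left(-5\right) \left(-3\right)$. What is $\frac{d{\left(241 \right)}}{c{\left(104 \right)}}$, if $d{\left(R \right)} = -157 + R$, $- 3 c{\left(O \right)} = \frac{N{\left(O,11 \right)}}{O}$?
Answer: $- \frac{1456}{5} \approx -291.2$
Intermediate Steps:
$N{\left(s,t \right)} = 90$ ($N{\left(s,t \right)} = \left(-30\right) \left(-3\right) = 90$)
$c{\left(O \right)} = - \frac{30}{O}$ ($c{\left(O \right)} = - \frac{90 \frac{1}{O}}{3} = - \frac{30}{O}$)
$\frac{d{\left(241 \right)}}{c{\left(104 \right)}} = \frac{-157 + 241}{\left(-30\right) \frac{1}{104}} = \frac{84}{\left(-30\right) \frac{1}{104}} = \frac{84}{- \frac{15}{52}} = 84 \left(- \frac{52}{15}\right) = - \frac{1456}{5}$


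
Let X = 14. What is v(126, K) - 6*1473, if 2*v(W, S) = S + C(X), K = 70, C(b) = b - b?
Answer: -8803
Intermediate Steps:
C(b) = 0
v(W, S) = S/2 (v(W, S) = (S + 0)/2 = S/2)
v(126, K) - 6*1473 = (½)*70 - 6*1473 = 35 - 1*8838 = 35 - 8838 = -8803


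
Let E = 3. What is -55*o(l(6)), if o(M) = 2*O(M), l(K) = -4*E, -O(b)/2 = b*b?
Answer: 31680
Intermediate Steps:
O(b) = -2*b² (O(b) = -2*b*b = -2*b²)
l(K) = -12 (l(K) = -4*3 = -12)
o(M) = -4*M² (o(M) = 2*(-2*M²) = -4*M²)
-55*o(l(6)) = -(-220)*(-12)² = -(-220)*144 = -55*(-576) = 31680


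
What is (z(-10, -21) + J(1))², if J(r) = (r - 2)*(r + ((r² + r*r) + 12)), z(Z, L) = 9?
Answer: 36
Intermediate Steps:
J(r) = (-2 + r)*(12 + r + 2*r²) (J(r) = (-2 + r)*(r + ((r² + r²) + 12)) = (-2 + r)*(r + (2*r² + 12)) = (-2 + r)*(r + (12 + 2*r²)) = (-2 + r)*(12 + r + 2*r²))
(z(-10, -21) + J(1))² = (9 + (-24 - 3*1² + 2*1³ + 10*1))² = (9 + (-24 - 3*1 + 2*1 + 10))² = (9 + (-24 - 3 + 2 + 10))² = (9 - 15)² = (-6)² = 36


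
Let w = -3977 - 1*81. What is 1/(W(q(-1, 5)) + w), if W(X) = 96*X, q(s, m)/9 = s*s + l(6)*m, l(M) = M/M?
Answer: 1/1126 ≈ 0.00088810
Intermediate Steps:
l(M) = 1
w = -4058 (w = -3977 - 81 = -4058)
q(s, m) = 9*m + 9*s² (q(s, m) = 9*(s*s + 1*m) = 9*(s² + m) = 9*(m + s²) = 9*m + 9*s²)
1/(W(q(-1, 5)) + w) = 1/(96*(9*5 + 9*(-1)²) - 4058) = 1/(96*(45 + 9*1) - 4058) = 1/(96*(45 + 9) - 4058) = 1/(96*54 - 4058) = 1/(5184 - 4058) = 1/1126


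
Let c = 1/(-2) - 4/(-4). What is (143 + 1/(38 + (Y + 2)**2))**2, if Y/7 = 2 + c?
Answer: 57237213049/2798929 ≈ 20450.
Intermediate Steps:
c = 1/2 (c = 1*(-1/2) - 4*(-1/4) = -1/2 + 1 = 1/2 ≈ 0.50000)
Y = 35/2 (Y = 7*(2 + 1/2) = 7*(5/2) = 35/2 ≈ 17.500)
(143 + 1/(38 + (Y + 2)**2))**2 = (143 + 1/(38 + (35/2 + 2)**2))**2 = (143 + 1/(38 + (39/2)**2))**2 = (143 + 1/(38 + 1521/4))**2 = (143 + 1/(1673/4))**2 = (143 + 4/1673)**2 = (239243/1673)**2 = 57237213049/2798929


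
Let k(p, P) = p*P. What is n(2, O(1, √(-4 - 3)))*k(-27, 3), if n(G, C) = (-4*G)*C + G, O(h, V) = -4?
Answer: -2754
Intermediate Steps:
n(G, C) = G - 4*C*G (n(G, C) = -4*C*G + G = G - 4*C*G)
k(p, P) = P*p
n(2, O(1, √(-4 - 3)))*k(-27, 3) = (2*(1 - 4*(-4)))*(3*(-27)) = (2*(1 + 16))*(-81) = (2*17)*(-81) = 34*(-81) = -2754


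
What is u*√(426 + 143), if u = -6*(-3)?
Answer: 18*√569 ≈ 429.37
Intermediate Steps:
u = 18
u*√(426 + 143) = 18*√(426 + 143) = 18*√569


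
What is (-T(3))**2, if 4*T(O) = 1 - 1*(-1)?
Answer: 1/4 ≈ 0.25000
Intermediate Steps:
T(O) = 1/2 (T(O) = (1 - 1*(-1))/4 = (1 + 1)/4 = (1/4)*2 = 1/2)
(-T(3))**2 = (-1*1/2)**2 = (-1/2)**2 = 1/4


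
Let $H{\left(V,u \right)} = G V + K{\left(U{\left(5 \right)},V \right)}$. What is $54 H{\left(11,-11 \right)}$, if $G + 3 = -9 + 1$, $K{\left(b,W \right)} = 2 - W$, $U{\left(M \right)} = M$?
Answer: $-7020$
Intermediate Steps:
$G = -11$ ($G = -3 + \left(-9 + 1\right) = -3 - 8 = -11$)
$H{\left(V,u \right)} = 2 - 12 V$ ($H{\left(V,u \right)} = - 11 V - \left(-2 + V\right) = 2 - 12 V$)
$54 H{\left(11,-11 \right)} = 54 \left(2 - 132\right) = 54 \left(-130\right) = -7020$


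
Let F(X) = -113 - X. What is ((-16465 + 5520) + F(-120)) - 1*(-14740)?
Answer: 3802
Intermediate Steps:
((-16465 + 5520) + F(-120)) - 1*(-14740) = ((-16465 + 5520) + (-113 - 1*(-120))) - 1*(-14740) = (-10945 + (-113 + 120)) + 14740 = (-10945 + 7) + 14740 = -10938 + 14740 = 3802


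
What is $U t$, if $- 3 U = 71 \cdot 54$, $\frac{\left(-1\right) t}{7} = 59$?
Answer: $527814$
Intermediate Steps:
$t = -413$ ($t = \left(-7\right) 59 = -413$)
$U = -1278$ ($U = - \frac{71 \cdot 54}{3} = \left(- \frac{1}{3}\right) 3834 = -1278$)
$U t = \left(-1278\right) \left(-413\right) = 527814$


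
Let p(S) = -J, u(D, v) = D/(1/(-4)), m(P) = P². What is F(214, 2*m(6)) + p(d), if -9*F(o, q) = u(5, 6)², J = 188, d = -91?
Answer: -2092/9 ≈ -232.44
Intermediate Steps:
u(D, v) = -4*D (u(D, v) = D/(-¼) = D*(-4) = -4*D)
p(S) = -188 (p(S) = -1*188 = -188)
F(o, q) = -400/9 (F(o, q) = -(-4*5)²/9 = -⅑*(-20)² = -⅑*400 = -400/9)
F(214, 2*m(6)) + p(d) = -400/9 - 188 = -2092/9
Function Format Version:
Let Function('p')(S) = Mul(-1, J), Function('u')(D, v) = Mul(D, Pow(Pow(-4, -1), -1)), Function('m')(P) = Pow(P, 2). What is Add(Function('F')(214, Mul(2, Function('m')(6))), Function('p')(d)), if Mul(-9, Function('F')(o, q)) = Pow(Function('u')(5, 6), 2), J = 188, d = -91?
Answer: Rational(-2092, 9) ≈ -232.44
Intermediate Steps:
Function('u')(D, v) = Mul(-4, D) (Function('u')(D, v) = Mul(D, Pow(Rational(-1, 4), -1)) = Mul(D, -4) = Mul(-4, D))
Function('p')(S) = -188 (Function('p')(S) = Mul(-1, 188) = -188)
Function('F')(o, q) = Rational(-400, 9) (Function('F')(o, q) = Mul(Rational(-1, 9), Pow(Mul(-4, 5), 2)) = Mul(Rational(-1, 9), Pow(-20, 2)) = Mul(Rational(-1, 9), 400) = Rational(-400, 9))
Add(Function('F')(214, Mul(2, Function('m')(6))), Function('p')(d)) = Add(Rational(-400, 9), -188) = Rational(-2092, 9)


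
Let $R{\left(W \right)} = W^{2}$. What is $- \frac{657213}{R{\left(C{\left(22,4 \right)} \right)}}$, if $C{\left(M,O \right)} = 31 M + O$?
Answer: $- \frac{657213}{470596} \approx -1.3966$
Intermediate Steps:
$C{\left(M,O \right)} = O + 31 M$
$- \frac{657213}{R{\left(C{\left(22,4 \right)} \right)}} = - \frac{657213}{\left(4 + 31 \cdot 22\right)^{2}} = - \frac{657213}{\left(4 + 682\right)^{2}} = - \frac{657213}{686^{2}} = - \frac{657213}{470596}$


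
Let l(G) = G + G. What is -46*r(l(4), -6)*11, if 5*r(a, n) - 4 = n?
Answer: 1012/5 ≈ 202.40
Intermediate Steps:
l(G) = 2*G
r(a, n) = 4/5 + n/5
-46*r(l(4), -6)*11 = -46*(4/5 + (1/5)*(-6))*11 = -46*(4/5 - 6/5)*11 = -46*(-2/5)*11 = (92/5)*11 = 1012/5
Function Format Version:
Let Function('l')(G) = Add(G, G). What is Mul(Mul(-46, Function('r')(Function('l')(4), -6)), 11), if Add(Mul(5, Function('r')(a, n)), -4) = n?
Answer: Rational(1012, 5) ≈ 202.40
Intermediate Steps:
Function('l')(G) = Mul(2, G)
Function('r')(a, n) = Add(Rational(4, 5), Mul(Rational(1, 5), n))
Mul(Mul(-46, Function('r')(Function('l')(4), -6)), 11) = Mul(Mul(-46, Add(Rational(4, 5), Mul(Rational(1, 5), -6))), 11) = Mul(Mul(-46, Add(Rational(4, 5), Rational(-6, 5))), 11) = Mul(Mul(-46, Rational(-2, 5)), 11) = Mul(Rational(92, 5), 11) = Rational(1012, 5)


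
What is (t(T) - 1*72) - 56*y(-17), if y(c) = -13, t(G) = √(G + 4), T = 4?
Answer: 656 + 2*√2 ≈ 658.83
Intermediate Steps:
t(G) = √(4 + G)
(t(T) - 1*72) - 56*y(-17) = (√(4 + 4) - 1*72) - 56*(-13) = (√8 - 72) + 728 = (2*√2 - 72) + 728 = (-72 + 2*√2) + 728 = 656 + 2*√2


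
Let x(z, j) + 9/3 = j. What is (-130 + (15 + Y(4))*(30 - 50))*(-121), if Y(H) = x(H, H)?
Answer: 54450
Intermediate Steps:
x(z, j) = -3 + j
Y(H) = -3 + H
(-130 + (15 + Y(4))*(30 - 50))*(-121) = (-130 + (15 + (-3 + 4))*(30 - 50))*(-121) = (-130 + (15 + 1)*(-20))*(-121) = (-130 + 16*(-20))*(-121) = (-130 - 320)*(-121) = -450*(-121) = 54450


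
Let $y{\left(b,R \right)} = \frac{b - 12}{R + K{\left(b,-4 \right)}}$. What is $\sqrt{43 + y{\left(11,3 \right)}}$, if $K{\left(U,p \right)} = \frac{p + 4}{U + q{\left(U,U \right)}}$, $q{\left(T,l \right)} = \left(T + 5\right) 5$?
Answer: $\frac{8 \sqrt{6}}{3} \approx 6.532$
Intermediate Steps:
$q{\left(T,l \right)} = 25 + 5 T$ ($q{\left(T,l \right)} = \left(5 + T\right) 5 = 25 + 5 T$)
$K{\left(U,p \right)} = \frac{4 + p}{25 + 6 U}$ ($K{\left(U,p \right)} = \frac{p + 4}{U + \left(25 + 5 U\right)} = \frac{4 + p}{25 + 6 U}$)
$y{\left(b,R \right)} = \frac{-12 + b}{R}$ ($y{\left(b,R \right)} = \frac{b - 12}{R + \frac{4 - 4}{25 + 6 b}} = \frac{-12 + b}{R + \frac{1}{25 + 6 b} 0} = \frac{-12 + b}{R + 0} = \frac{-12 + b}{R}$)
$\sqrt{43 + y{\left(11,3 \right)}} = \sqrt{43 + \frac{-12 + 11}{3}} = \sqrt{43 + \frac{1}{3} \left(-1\right)} = \sqrt{43 - \frac{1}{3}} = \sqrt{\frac{128}{3}} = \frac{8 \sqrt{6}}{3}$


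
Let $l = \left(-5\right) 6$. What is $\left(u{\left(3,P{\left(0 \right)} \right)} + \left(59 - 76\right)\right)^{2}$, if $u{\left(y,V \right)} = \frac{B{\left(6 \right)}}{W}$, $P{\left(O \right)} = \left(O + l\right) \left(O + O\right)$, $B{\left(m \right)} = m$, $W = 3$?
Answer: $225$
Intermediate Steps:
$l = -30$
$P{\left(O \right)} = 2 O \left(-30 + O\right)$ ($P{\left(O \right)} = \left(O - 30\right) \left(O + O\right) = \left(-30 + O\right) 2 O = 2 O \left(-30 + O\right)$)
$u{\left(y,V \right)} = 2$ ($u{\left(y,V \right)} = \frac{6}{3} = 6 \cdot \frac{1}{3} = 2$)
$\left(u{\left(3,P{\left(0 \right)} \right)} + \left(59 - 76\right)\right)^{2} = \left(2 + \left(59 - 76\right)\right)^{2} = \left(2 - 17\right)^{2} = \left(-15\right)^{2} = 225$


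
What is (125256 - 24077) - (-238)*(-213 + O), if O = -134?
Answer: 18593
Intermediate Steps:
(125256 - 24077) - (-238)*(-213 + O) = (125256 - 24077) - (-238)*(-213 - 134) = 101179 - (-238)*(-347) = 101179 - 1*82586 = 101179 - 82586 = 18593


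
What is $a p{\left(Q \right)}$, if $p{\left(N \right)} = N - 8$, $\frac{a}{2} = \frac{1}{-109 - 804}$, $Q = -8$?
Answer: $\frac{32}{913} \approx 0.035049$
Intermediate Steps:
$a = - \frac{2}{913}$ ($a = \frac{2}{-109 - 804} = \frac{2}{-913} = 2 \left(- \frac{1}{913}\right) = - \frac{2}{913} \approx -0.0021906$)
$p{\left(N \right)} = -8 + N$
$a p{\left(Q \right)} = - \frac{2 \left(-8 - 8\right)}{913} = \left(- \frac{2}{913}\right) \left(-16\right) = \frac{32}{913}$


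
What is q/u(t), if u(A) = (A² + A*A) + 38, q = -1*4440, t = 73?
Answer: -555/1337 ≈ -0.41511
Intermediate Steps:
q = -4440
u(A) = 38 + 2*A² (u(A) = (A² + A²) + 38 = 2*A² + 38 = 38 + 2*A²)
q/u(t) = -4440/(38 + 2*73²) = -4440/(38 + 2*5329) = -4440/(38 + 10658) = -4440/10696 = -4440*1/10696 = -555/1337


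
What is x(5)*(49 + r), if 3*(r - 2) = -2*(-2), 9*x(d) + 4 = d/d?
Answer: -157/9 ≈ -17.444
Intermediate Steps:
x(d) = -⅓ (x(d) = -4/9 + (d/d)/9 = -4/9 + (⅑)*1 = -4/9 + ⅑ = -⅓)
r = 10/3 (r = 2 + (-2*(-2))/3 = 2 + (⅓)*4 = 2 + 4/3 = 10/3 ≈ 3.3333)
x(5)*(49 + r) = -(49 + 10/3)/3 = -⅓*157/3 = -157/9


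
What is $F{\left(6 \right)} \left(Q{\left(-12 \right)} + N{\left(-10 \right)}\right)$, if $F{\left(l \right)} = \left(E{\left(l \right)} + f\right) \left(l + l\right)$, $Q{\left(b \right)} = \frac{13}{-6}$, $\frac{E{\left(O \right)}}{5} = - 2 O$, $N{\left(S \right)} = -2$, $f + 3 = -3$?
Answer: $3300$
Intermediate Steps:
$f = -6$ ($f = -3 - 3 = -6$)
$E{\left(O \right)} = - 10 O$ ($E{\left(O \right)} = 5 \left(- 2 O\right) = - 10 O$)
$Q{\left(b \right)} = - \frac{13}{6}$ ($Q{\left(b \right)} = 13 \left(- \frac{1}{6}\right) = - \frac{13}{6}$)
$F{\left(l \right)} = 2 l \left(-6 - 10 l\right)$ ($F{\left(l \right)} = \left(- 10 l - 6\right) \left(l + l\right) = \left(-6 - 10 l\right) 2 l = 2 l \left(-6 - 10 l\right)$)
$F{\left(6 \right)} \left(Q{\left(-12 \right)} + N{\left(-10 \right)}\right) = \left(-4\right) 6 \left(3 + 5 \cdot 6\right) \left(- \frac{13}{6} - 2\right) = \left(-4\right) 6 \left(3 + 30\right) \left(- \frac{25}{6}\right) = \left(-4\right) 6 \cdot 33 \left(- \frac{25}{6}\right) = \left(-792\right) \left(- \frac{25}{6}\right) = 3300$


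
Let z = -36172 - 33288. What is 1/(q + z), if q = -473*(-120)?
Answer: -1/12700 ≈ -7.8740e-5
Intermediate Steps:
q = 56760
z = -69460
1/(q + z) = 1/(56760 - 69460) = 1/(-12700) = -1/12700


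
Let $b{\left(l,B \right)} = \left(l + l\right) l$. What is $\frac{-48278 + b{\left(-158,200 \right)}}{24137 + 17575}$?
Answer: $\frac{25}{632} \approx 0.039557$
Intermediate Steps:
$b{\left(l,B \right)} = 2 l^{2}$ ($b{\left(l,B \right)} = 2 l l = 2 l^{2}$)
$\frac{-48278 + b{\left(-158,200 \right)}}{24137 + 17575} = \frac{-48278 + 2 \left(-158\right)^{2}}{24137 + 17575} = \frac{-48278 + 2 \cdot 24964}{41712} = \left(-48278 + 49928\right) \frac{1}{41712} = 1650 \cdot \frac{1}{41712} = \frac{25}{632}$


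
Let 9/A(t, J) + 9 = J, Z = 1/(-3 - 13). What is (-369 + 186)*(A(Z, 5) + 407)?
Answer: -296277/4 ≈ -74069.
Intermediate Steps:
Z = -1/16 (Z = 1/(-16) = -1/16 ≈ -0.062500)
A(t, J) = 9/(-9 + J)
(-369 + 186)*(A(Z, 5) + 407) = (-369 + 186)*(9/(-9 + 5) + 407) = -183*(9/(-4) + 407) = -183*(9*(-1/4) + 407) = -183*(-9/4 + 407) = -183*1619/4 = -296277/4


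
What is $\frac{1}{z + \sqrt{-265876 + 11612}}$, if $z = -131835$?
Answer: $- \frac{131835}{17380721489} - \frac{2 i \sqrt{63566}}{17380721489} \approx -7.5851 \cdot 10^{-6} - 2.9012 \cdot 10^{-8} i$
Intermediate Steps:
$\frac{1}{z + \sqrt{-265876 + 11612}} = \frac{1}{-131835 + \sqrt{-265876 + 11612}} = \frac{1}{-131835 + \sqrt{-254264}} = \frac{1}{-131835 + 2 i \sqrt{63566}}$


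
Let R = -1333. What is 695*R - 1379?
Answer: -927814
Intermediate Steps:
695*R - 1379 = 695*(-1333) - 1379 = -926435 - 1379 = -927814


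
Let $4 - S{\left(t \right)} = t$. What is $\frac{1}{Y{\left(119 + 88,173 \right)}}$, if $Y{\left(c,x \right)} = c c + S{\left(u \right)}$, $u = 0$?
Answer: $\frac{1}{42853} \approx 2.3336 \cdot 10^{-5}$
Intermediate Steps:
$S{\left(t \right)} = 4 - t$
$Y{\left(c,x \right)} = 4 + c^{2}$ ($Y{\left(c,x \right)} = c c + \left(4 - 0\right) = c^{2} + \left(4 + 0\right) = c^{2} + 4 = 4 + c^{2}$)
$\frac{1}{Y{\left(119 + 88,173 \right)}} = \frac{1}{4 + \left(119 + 88\right)^{2}} = \frac{1}{4 + 207^{2}} = \frac{1}{4 + 42849} = \frac{1}{42853}$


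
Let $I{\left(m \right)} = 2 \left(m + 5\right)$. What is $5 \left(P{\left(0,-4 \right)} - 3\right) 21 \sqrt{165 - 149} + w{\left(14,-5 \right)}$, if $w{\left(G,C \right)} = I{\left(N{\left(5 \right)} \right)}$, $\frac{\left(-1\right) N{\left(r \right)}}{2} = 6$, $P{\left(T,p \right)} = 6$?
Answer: $1246$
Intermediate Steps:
$N{\left(r \right)} = -12$ ($N{\left(r \right)} = \left(-2\right) 6 = -12$)
$I{\left(m \right)} = 10 + 2 m$ ($I{\left(m \right)} = 2 \left(5 + m\right) = 10 + 2 m$)
$w{\left(G,C \right)} = -14$ ($w{\left(G,C \right)} = 10 + 2 \left(-12\right) = 10 - 24 = -14$)
$5 \left(P{\left(0,-4 \right)} - 3\right) 21 \sqrt{165 - 149} + w{\left(14,-5 \right)} = 5 \left(6 - 3\right) 21 \sqrt{165 - 149} - 14 = 5 \cdot 3 \cdot 21 \sqrt{16} - 14 = 15 \cdot 21 \cdot 4 - 14 = 315 \cdot 4 - 14 = 1260 - 14 = 1246$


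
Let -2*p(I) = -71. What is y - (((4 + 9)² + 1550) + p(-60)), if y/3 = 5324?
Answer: 28435/2 ≈ 14218.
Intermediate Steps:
y = 15972 (y = 3*5324 = 15972)
p(I) = 71/2 (p(I) = -½*(-71) = 71/2)
y - (((4 + 9)² + 1550) + p(-60)) = 15972 - (((4 + 9)² + 1550) + 71/2) = 15972 - ((13² + 1550) + 71/2) = 15972 - ((169 + 1550) + 71/2) = 15972 - (1719 + 71/2) = 15972 - 1*3509/2 = 15972 - 3509/2 = 28435/2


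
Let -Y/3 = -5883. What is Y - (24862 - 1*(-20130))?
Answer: -27343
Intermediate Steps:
Y = 17649 (Y = -3*(-5883) = 17649)
Y - (24862 - 1*(-20130)) = 17649 - (24862 - 1*(-20130)) = 17649 - (24862 + 20130) = 17649 - 1*44992 = 17649 - 44992 = -27343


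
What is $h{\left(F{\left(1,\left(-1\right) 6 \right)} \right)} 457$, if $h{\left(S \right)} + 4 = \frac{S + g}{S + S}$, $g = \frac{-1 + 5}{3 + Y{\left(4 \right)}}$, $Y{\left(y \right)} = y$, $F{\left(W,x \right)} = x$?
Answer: $- \frac{68093}{42} \approx -1621.3$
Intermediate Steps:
$g = \frac{4}{7}$ ($g = \frac{-1 + 5}{3 + 4} = \frac{4}{7} \approx 0.57143$)
$h{\left(S \right)} = -4 + \frac{\frac{4}{7} + S}{2 S}$ ($h{\left(S \right)} = -4 + \frac{S + \frac{4}{7}}{S + S} = -4 + \frac{\frac{4}{7} + S}{2 S}$)
$h{\left(F{\left(1,\left(-1\right) 6 \right)} \right)} 457 = \frac{4 - 49 \left(\left(-1\right) 6\right)}{14 \left(\left(-1\right) 6\right)} 457 = \frac{4 - -294}{14 \left(-6\right)} 457 = \frac{1}{14} \left(- \frac{1}{6}\right) \left(4 + 294\right) 457 = \frac{1}{14} \left(- \frac{1}{6}\right) 298 \cdot 457 = \left(- \frac{149}{42}\right) 457 = - \frac{68093}{42}$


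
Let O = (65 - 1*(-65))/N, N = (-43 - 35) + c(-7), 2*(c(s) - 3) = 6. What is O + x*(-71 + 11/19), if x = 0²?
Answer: -65/36 ≈ -1.8056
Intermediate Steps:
c(s) = 6 (c(s) = 3 + (½)*6 = 3 + 3 = 6)
N = -72 (N = (-43 - 35) + 6 = -78 + 6 = -72)
x = 0
O = -65/36 (O = (65 - 1*(-65))/(-72) = (65 + 65)*(-1/72) = 130*(-1/72) = -65/36 ≈ -1.8056)
O + x*(-71 + 11/19) = -65/36 + 0*(-71 + 11/19) = -65/36 + 0*(-1338/19) = -65/36 + 0 = -65/36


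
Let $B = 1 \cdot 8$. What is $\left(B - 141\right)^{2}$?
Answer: $17689$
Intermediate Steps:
$B = 8$
$\left(B - 141\right)^{2} = \left(8 - 141\right)^{2} = \left(-133\right)^{2} = 17689$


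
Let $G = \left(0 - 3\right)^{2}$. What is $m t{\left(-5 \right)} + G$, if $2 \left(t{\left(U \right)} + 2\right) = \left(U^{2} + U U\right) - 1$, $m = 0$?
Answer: $9$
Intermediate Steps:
$t{\left(U \right)} = - \frac{5}{2} + U^{2}$ ($t{\left(U \right)} = -2 + \frac{\left(U^{2} + U U\right) - 1}{2} = -2 + \frac{\left(U^{2} + U^{2}\right) - 1}{2} = -2 + \frac{2 U^{2} - 1}{2} = -2 + \frac{-1 + 2 U^{2}}{2} = -2 + \left(- \frac{1}{2} + U^{2}\right) = - \frac{5}{2} + U^{2}$)
$G = 9$ ($G = \left(-3\right)^{2} = 9$)
$m t{\left(-5 \right)} + G = 0 \left(- \frac{5}{2} + \left(-5\right)^{2}\right) + 9 = 0 \left(- \frac{5}{2} + 25\right) + 9 = 0 \cdot \frac{45}{2} + 9 = 0 + 9 = 9$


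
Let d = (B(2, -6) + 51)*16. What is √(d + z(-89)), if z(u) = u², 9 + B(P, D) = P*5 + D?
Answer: √8657 ≈ 93.043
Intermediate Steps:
B(P, D) = -9 + D + 5*P (B(P, D) = -9 + (P*5 + D) = -9 + (5*P + D) = -9 + (D + 5*P) = -9 + D + 5*P)
d = 736 (d = ((-9 - 6 + 5*2) + 51)*16 = ((-9 - 6 + 10) + 51)*16 = (-5 + 51)*16 = 46*16 = 736)
√(d + z(-89)) = √(736 + (-89)²) = √(736 + 7921) = √8657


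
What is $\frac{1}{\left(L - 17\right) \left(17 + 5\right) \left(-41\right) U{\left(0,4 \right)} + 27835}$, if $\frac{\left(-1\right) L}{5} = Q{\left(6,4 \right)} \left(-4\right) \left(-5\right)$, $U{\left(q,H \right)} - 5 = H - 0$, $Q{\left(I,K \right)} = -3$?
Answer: $- \frac{1}{2269559} \approx -4.4061 \cdot 10^{-7}$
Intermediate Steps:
$U{\left(q,H \right)} = 5 + H$ ($U{\left(q,H \right)} = 5 + \left(H - 0\right) = 5 + \left(H + 0\right) = 5 + H$)
$L = 300$ ($L = - 5 \left(-3\right) \left(-4\right) \left(-5\right) = - 5 \cdot 12 \left(-5\right) = \left(-5\right) \left(-60\right) = 300$)
$\frac{1}{\left(L - 17\right) \left(17 + 5\right) \left(-41\right) U{\left(0,4 \right)} + 27835} = \frac{1}{\left(300 - 17\right) \left(17 + 5\right) \left(-41\right) \left(5 + 4\right) + 27835} = \frac{1}{283 \cdot 22 \left(-41\right) 9 + 27835} = \frac{1}{6226 \left(-41\right) 9 + 27835} = \frac{1}{\left(-255266\right) 9 + 27835} = \frac{1}{-2297394 + 27835} = \frac{1}{-2269559} = - \frac{1}{2269559}$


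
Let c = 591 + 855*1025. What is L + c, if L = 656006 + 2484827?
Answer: 4017799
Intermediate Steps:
c = 876966 (c = 591 + 876375 = 876966)
L = 3140833
L + c = 3140833 + 876966 = 4017799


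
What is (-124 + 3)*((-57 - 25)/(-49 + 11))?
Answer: -4961/19 ≈ -261.11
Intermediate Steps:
(-124 + 3)*((-57 - 25)/(-49 + 11)) = -(-9922)/(-38) = -(-9922)*(-1)/38 = -121*41/19 = -4961/19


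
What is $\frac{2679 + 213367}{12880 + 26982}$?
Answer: $\frac{108023}{19931} \approx 5.4198$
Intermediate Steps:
$\frac{2679 + 213367}{12880 + 26982} = \frac{216046}{39862} = 216046 \cdot \frac{1}{39862} = \frac{108023}{19931}$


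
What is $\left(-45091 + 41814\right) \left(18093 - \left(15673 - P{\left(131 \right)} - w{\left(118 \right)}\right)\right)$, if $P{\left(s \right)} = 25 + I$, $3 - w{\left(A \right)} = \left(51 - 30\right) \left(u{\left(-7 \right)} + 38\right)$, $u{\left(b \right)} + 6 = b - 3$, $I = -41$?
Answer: $-6373765$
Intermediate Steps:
$u{\left(b \right)} = -9 + b$ ($u{\left(b \right)} = -6 + \left(b - 3\right) = -6 + \left(-3 + b\right) = -9 + b$)
$w{\left(A \right)} = -459$ ($w{\left(A \right)} = 3 - \left(51 - 30\right) \left(\left(-9 - 7\right) + 38\right) = 3 - 21 \left(-16 + 38\right) = 3 - 21 \cdot 22 = 3 - 462 = -459$)
$P{\left(s \right)} = -16$ ($P{\left(s \right)} = 25 - 41 = -16$)
$\left(-45091 + 41814\right) \left(18093 - \left(15673 - P{\left(131 \right)} - w{\left(118 \right)}\right)\right) = \left(-45091 + 41814\right) \left(18093 - 16148\right) = - 3277 \left(18093 - 16148\right) = \left(-3277\right) 1945 = -6373765$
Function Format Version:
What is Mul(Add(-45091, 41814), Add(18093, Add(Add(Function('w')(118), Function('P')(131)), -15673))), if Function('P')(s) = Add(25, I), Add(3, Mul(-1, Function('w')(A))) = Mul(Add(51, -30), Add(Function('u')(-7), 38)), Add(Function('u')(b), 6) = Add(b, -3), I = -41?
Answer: -6373765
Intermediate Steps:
Function('u')(b) = Add(-9, b) (Function('u')(b) = Add(-6, Add(b, -3)) = Add(-6, Add(-3, b)) = Add(-9, b))
Function('w')(A) = -459 (Function('w')(A) = Add(3, Mul(-1, Mul(Add(51, -30), Add(Add(-9, -7), 38)))) = Add(3, Mul(-1, Mul(21, Add(-16, 38)))) = Add(3, Mul(-1, Mul(21, 22))) = Add(3, Mul(-1, 462)) = Add(3, -462) = -459)
Function('P')(s) = -16 (Function('P')(s) = Add(25, -41) = -16)
Mul(Add(-45091, 41814), Add(18093, Add(Add(Function('w')(118), Function('P')(131)), -15673))) = Mul(Add(-45091, 41814), Add(18093, Add(Add(-459, -16), -15673))) = Mul(-3277, Add(18093, Add(-475, -15673))) = Mul(-3277, Add(18093, -16148)) = Mul(-3277, 1945) = -6373765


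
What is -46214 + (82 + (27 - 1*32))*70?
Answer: -40824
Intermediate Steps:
-46214 + (82 + (27 - 1*32))*70 = -46214 + (82 + (27 - 32))*70 = -46214 + (82 - 5)*70 = -46214 + 77*70 = -46214 + 5390 = -40824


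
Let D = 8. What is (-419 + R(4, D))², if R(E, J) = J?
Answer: 168921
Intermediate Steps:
(-419 + R(4, D))² = (-419 + 8)² = (-411)² = 168921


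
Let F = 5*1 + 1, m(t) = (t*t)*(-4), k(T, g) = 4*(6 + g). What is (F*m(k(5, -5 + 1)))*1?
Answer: -1536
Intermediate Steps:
k(T, g) = 24 + 4*g
m(t) = -4*t**2 (m(t) = t**2*(-4) = -4*t**2)
F = 6 (F = 5 + 1 = 6)
(F*m(k(5, -5 + 1)))*1 = (6*(-4*(24 + 4*(-5 + 1))**2))*1 = (6*(-4*(24 + 4*(-4))**2))*1 = (6*(-4*(24 - 16)**2))*1 = (6*(-4*8**2))*1 = (6*(-4*64))*1 = (6*(-256))*1 = -1536*1 = -1536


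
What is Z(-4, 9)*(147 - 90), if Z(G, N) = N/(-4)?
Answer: -513/4 ≈ -128.25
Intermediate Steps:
Z(G, N) = -N/4 (Z(G, N) = N*(-¼) = -N/4)
Z(-4, 9)*(147 - 90) = (-¼*9)*(147 - 90) = -9/4*57 = -513/4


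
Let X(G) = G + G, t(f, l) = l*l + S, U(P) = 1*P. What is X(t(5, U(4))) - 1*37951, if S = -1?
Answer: -37921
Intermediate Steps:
U(P) = P
t(f, l) = -1 + l**2 (t(f, l) = l*l - 1 = l**2 - 1 = -1 + l**2)
X(G) = 2*G
X(t(5, U(4))) - 1*37951 = 2*(-1 + 4**2) - 1*37951 = 2*(-1 + 16) - 37951 = 2*15 - 37951 = 30 - 37951 = -37921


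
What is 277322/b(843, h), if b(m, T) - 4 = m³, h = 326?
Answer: 277322/599077111 ≈ 0.00046292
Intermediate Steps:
b(m, T) = 4 + m³
277322/b(843, h) = 277322/(4 + 843³) = 277322/(4 + 599077107) = 277322/599077111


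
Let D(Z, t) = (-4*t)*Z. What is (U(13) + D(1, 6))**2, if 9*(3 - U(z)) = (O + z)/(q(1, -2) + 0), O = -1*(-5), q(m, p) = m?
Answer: 529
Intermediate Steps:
O = 5
D(Z, t) = -4*Z*t
U(z) = 22/9 - z/9 (U(z) = 3 - (5 + z)/(9*(1 + 0)) = 3 - (5 + z)/(9*1) = 3 - (5 + z)/9 = 3 + (-5/9 - z/9) = 22/9 - z/9)
(U(13) + D(1, 6))**2 = ((22/9 - 1/9*13) - 4*1*6)**2 = ((22/9 - 13/9) - 24)**2 = (1 - 24)**2 = (-23)**2 = 529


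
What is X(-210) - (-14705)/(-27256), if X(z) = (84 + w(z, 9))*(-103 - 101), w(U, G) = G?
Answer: -517115537/27256 ≈ -18973.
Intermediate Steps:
X(z) = -18972 (X(z) = (84 + 9)*(-103 - 101) = 93*(-204) = -18972)
X(-210) - (-14705)/(-27256) = -18972 - (-14705)/(-27256) = -18972 - (-14705)*(-1)/27256 = -18972 - 1*14705/27256 = -18972 - 14705/27256 = -517115537/27256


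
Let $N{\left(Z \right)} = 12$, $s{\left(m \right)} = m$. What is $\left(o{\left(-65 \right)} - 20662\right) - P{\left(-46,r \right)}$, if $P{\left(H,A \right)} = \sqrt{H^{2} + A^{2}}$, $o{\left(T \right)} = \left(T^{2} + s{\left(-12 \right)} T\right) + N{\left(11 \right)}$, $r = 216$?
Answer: $-15645 - 2 \sqrt{12193} \approx -15866.0$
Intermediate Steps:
$o{\left(T \right)} = 12 + T^{2} - 12 T$ ($o{\left(T \right)} = \left(T^{2} - 12 T\right) + 12 = 12 + T^{2} - 12 T$)
$P{\left(H,A \right)} = \sqrt{A^{2} + H^{2}}$
$\left(o{\left(-65 \right)} - 20662\right) - P{\left(-46,r \right)} = \left(\left(12 + \left(-65\right)^{2} - -780\right) - 20662\right) - \sqrt{216^{2} + \left(-46\right)^{2}} = \left(\left(12 + 4225 + 780\right) - 20662\right) - \sqrt{46656 + 2116} = \left(5017 - 20662\right) - \sqrt{48772} = -15645 - 2 \sqrt{12193}$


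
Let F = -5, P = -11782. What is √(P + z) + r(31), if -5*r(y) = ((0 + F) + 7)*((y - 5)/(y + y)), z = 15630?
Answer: -26/155 + 2*√962 ≈ 61.865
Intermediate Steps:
r(y) = -(-5 + y)/(5*y) (r(y) = -((0 - 5) + 7)*(y - 5)/(y + y)/5 = -(-5 + 7)*(-5 + y)/((2*y))/5 = -2*(-5 + y)*(1/(2*y))/5 = -2*(-5 + y)/(2*y)/5 = -(-5 + y)/(5*y))
√(P + z) + r(31) = √(-11782 + 15630) + (⅕)*(5 - 1*31)/31 = √3848 + (⅕)*(1/31)*(5 - 31) = 2*√962 + (⅕)*(1/31)*(-26) = 2*√962 - 26/155 = -26/155 + 2*√962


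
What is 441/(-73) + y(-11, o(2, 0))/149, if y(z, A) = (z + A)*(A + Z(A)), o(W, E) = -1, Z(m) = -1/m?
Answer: -441/73 ≈ -6.0411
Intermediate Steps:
y(z, A) = (A + z)*(A - 1/A) (y(z, A) = (z + A)*(A - 1/A) = (A + z)*(A - 1/A))
441/(-73) + y(-11, o(2, 0))/149 = 441/(-73) + (-1 + (-1)**2 - 1*(-11) - 1*(-11)/(-1))/149 = 441*(-1/73) + (-1 + 1 + 11 - 1*(-11)*(-1))*(1/149) = -441/73 + (-1 + 1 + 11 - 11)*(1/149) = -441/73 + 0*(1/149) = -441/73 + 0 = -441/73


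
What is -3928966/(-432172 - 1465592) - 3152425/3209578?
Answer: 828470519831/761377697949 ≈ 1.0881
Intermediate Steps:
-3928966/(-432172 - 1465592) - 3152425/3209578 = -3928966/(-1897764) - 3152425*1/3209578 = -3928966*(-1/1897764) - 3152425/3209578 = 1964483/948882 - 3152425/3209578 = 828470519831/761377697949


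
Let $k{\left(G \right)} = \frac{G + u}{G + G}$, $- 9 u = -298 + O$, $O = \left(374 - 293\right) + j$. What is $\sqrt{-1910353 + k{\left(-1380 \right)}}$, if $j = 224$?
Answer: $\frac{7 i \sqrt{668217912330}}{4140} \approx 1382.2 i$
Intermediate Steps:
$O = 305$ ($O = \left(374 - 293\right) + 224 = 81 + 224 = 305$)
$u = - \frac{7}{9}$ ($u = - \frac{-298 + 305}{9} = \left(- \frac{1}{9}\right) 7 = - \frac{7}{9} \approx -0.77778$)
$k{\left(G \right)} = \frac{- \frac{7}{9} + G}{2 G}$ ($k{\left(G \right)} = \frac{G - \frac{7}{9}}{G + G} = \frac{- \frac{7}{9} + G}{2 G}$)
$\sqrt{-1910353 + k{\left(-1380 \right)}} = \sqrt{-1910353 + \frac{-7 + 9 \left(-1380\right)}{18 \left(-1380\right)}} = \sqrt{-1910353 + \frac{1}{18} \left(- \frac{1}{1380}\right) \left(-7 - 12420\right)} = \sqrt{-1910353 + \frac{1}{18} \left(- \frac{1}{1380}\right) \left(-12427\right)} = \sqrt{-1910353 + \frac{12427}{24840}} = \sqrt{- \frac{47453156093}{24840}} = \frac{7 i \sqrt{668217912330}}{4140}$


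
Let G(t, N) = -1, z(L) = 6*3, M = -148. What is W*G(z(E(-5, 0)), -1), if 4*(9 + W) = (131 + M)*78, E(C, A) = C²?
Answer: 681/2 ≈ 340.50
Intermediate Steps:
z(L) = 18
W = -681/2 (W = -9 + ((131 - 148)*78)/4 = -9 + (-17*78)/4 = -9 + (¼)*(-1326) = -9 - 663/2 = -681/2 ≈ -340.50)
W*G(z(E(-5, 0)), -1) = -681/2*(-1) = 681/2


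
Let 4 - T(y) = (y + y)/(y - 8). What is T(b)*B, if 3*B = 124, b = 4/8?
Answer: 7688/45 ≈ 170.84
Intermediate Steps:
b = ½ (b = 4*(⅛) = ½ ≈ 0.50000)
T(y) = 4 - 2*y/(-8 + y) (T(y) = 4 - (y + y)/(y - 8) = 4 - 2*y/(-8 + y))
B = 124/3 (B = (⅓)*124 = 124/3 ≈ 41.333)
T(b)*B = (2*(-16 + ½)/(-8 + ½))*(124/3) = (2*(-31/2)/(-15/2))*(124/3) = (2*(-2/15)*(-31/2))*(124/3) = (62/15)*(124/3) = 7688/45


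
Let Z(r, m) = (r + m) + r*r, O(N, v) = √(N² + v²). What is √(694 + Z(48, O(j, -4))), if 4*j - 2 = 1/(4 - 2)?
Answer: √(48736 + 2*√1049)/4 ≈ 55.227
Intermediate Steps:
j = 5/8 (j = ½ + 1/(4*(4 - 2)) = ½ + (¼)/2 = ½ + (¼)*(½) = ½ + ⅛ = 5/8 ≈ 0.62500)
Z(r, m) = m + r + r² (Z(r, m) = (m + r) + r² = m + r + r²)
√(694 + Z(48, O(j, -4))) = √(694 + (√((5/8)² + (-4)²) + 48 + 48²)) = √(694 + (√(25/64 + 16) + 48 + 2304)) = √(694 + (√(1049/64) + 48 + 2304)) = √(694 + (√1049/8 + 48 + 2304)) = √(694 + (2352 + √1049/8)) = √(3046 + √1049/8)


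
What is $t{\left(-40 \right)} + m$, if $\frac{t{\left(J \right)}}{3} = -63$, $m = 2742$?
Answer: $2553$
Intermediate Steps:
$t{\left(J \right)} = -189$ ($t{\left(J \right)} = 3 \left(-63\right) = -189$)
$t{\left(-40 \right)} + m = -189 + 2742 = 2553$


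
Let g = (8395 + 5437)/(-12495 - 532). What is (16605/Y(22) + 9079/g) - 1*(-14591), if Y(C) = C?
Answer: 147699507/21736 ≈ 6795.2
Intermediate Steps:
g = -1976/1861 (g = 13832/(-13027) = 13832*(-1/13027) = -1976/1861 ≈ -1.0618)
(16605/Y(22) + 9079/g) - 1*(-14591) = (16605/22 + 9079/(-1976/1861)) - 1*(-14591) = (16605*(1/22) + 9079*(-1861/1976)) + 14591 = (16605/22 - 16896019/1976) + 14591 = -169450469/21736 + 14591 = 147699507/21736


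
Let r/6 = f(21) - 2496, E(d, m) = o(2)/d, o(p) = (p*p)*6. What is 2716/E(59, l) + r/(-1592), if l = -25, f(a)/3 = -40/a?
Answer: 280823/42 ≈ 6686.3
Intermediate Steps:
f(a) = -120/a (f(a) = 3*(-40/a) = -120/a)
o(p) = 6*p**2 (o(p) = p**2*6 = 6*p**2)
E(d, m) = 24/d (E(d, m) = (6*2**2)/d = (6*4)/d = 24/d)
r = -105072/7 (r = 6*(-120/21 - 2496) = 6*(-120*1/21 - 2496) = 6*(-40/7 - 2496) = 6*(-17512/7) = -105072/7 ≈ -15010.)
2716/E(59, l) + r/(-1592) = 2716/((24/59)) - 105072/7/(-1592) = 2716/((24*(1/59))) - 105072/7*(-1/1592) = 2716/(24/59) + 66/7 = 2716*(59/24) + 66/7 = 40061/6 + 66/7 = 280823/42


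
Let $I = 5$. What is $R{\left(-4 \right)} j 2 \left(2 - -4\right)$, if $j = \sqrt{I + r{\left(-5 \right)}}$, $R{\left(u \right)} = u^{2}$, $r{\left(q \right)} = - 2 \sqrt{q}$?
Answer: $192 \sqrt{5 - 2 i \sqrt{5}} \approx 464.55 - 177.44 i$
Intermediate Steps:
$j = \sqrt{5 - 2 i \sqrt{5}}$ ($j = \sqrt{5 - 2 \sqrt{-5}} = \sqrt{5 - 2 i \sqrt{5}} \approx 2.4195 - 0.92418 i$)
$R{\left(-4 \right)} j 2 \left(2 - -4\right) = \left(-4\right)^{2} \sqrt{5 - 2 i \sqrt{5}} \cdot 2 \left(2 - -4\right) = 16 \sqrt{5 - 2 i \sqrt{5}} \cdot 2 \left(2 + 4\right) = 16 \sqrt{5 - 2 i \sqrt{5}} \cdot 2 \cdot 6 = 16 \sqrt{5 - 2 i \sqrt{5}} \cdot 12 = 192 \sqrt{5 - 2 i \sqrt{5}}$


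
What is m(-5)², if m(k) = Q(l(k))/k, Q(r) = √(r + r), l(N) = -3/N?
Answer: 6/125 ≈ 0.048000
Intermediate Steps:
Q(r) = √2*√r (Q(r) = √(2*r) = √2*√r)
m(k) = √6*√(-1/k)/k (m(k) = (√2*√(-3/k))/k = (√2*(√3*√(-1/k)))/k = (√6*√(-1/k))/k = √6*√(-1/k)/k)
m(-5)² = (√6*√(-1/(-5))/(-5))² = (√6*(-⅕)*√(-1*(-⅕)))² = (√6*(-⅕)*√(⅕))² = (√6*(-⅕)*(√5/5))² = (-√30/25)² = 6/125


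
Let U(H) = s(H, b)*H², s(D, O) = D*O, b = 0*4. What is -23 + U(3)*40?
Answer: -23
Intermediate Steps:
b = 0
U(H) = 0 (U(H) = (H*0)*H² = 0*H² = 0)
-23 + U(3)*40 = -23 + 0*40 = -23 + 0 = -23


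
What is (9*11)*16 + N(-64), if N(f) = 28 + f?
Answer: 1548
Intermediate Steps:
(9*11)*16 + N(-64) = (9*11)*16 + (28 - 64) = 99*16 - 36 = 1584 - 36 = 1548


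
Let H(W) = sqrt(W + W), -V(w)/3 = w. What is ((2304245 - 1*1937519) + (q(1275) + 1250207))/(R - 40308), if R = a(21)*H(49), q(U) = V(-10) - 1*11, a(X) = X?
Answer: -3620894512/90260647 - 13205108*sqrt(2)/90260647 ≈ -40.323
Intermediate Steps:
V(w) = -3*w
H(W) = sqrt(2)*sqrt(W) (H(W) = sqrt(2*W) = sqrt(2)*sqrt(W))
q(U) = 19 (q(U) = -3*(-10) - 1*11 = 30 - 11 = 19)
R = 147*sqrt(2) (R = 21*(sqrt(2)*sqrt(49)) = 21*(sqrt(2)*7) = 21*(7*sqrt(2)) = 147*sqrt(2) ≈ 207.89)
((2304245 - 1*1937519) + (q(1275) + 1250207))/(R - 40308) = ((2304245 - 1*1937519) + (19 + 1250207))/(147*sqrt(2) - 40308) = ((2304245 - 1937519) + 1250226)/(-40308 + 147*sqrt(2)) = (366726 + 1250226)/(-40308 + 147*sqrt(2)) = 1616952/(-40308 + 147*sqrt(2))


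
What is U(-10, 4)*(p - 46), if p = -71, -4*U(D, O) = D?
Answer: -585/2 ≈ -292.50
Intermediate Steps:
U(D, O) = -D/4
U(-10, 4)*(p - 46) = (-1/4*(-10))*(-71 - 46) = (5/2)*(-117) = -585/2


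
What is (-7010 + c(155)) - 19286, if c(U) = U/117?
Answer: -3076477/117 ≈ -26295.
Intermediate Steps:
c(U) = U/117 (c(U) = U*(1/117) = U/117)
(-7010 + c(155)) - 19286 = (-7010 + (1/117)*155) - 19286 = (-7010 + 155/117) - 19286 = -820015/117 - 19286 = -3076477/117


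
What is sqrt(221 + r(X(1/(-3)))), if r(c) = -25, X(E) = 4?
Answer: 14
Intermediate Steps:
sqrt(221 + r(X(1/(-3)))) = sqrt(221 - 25) = sqrt(196) = 14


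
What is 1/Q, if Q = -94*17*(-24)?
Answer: 1/38352 ≈ 2.6074e-5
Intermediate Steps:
Q = 38352 (Q = -1598*(-24) = 38352)
1/Q = 1/38352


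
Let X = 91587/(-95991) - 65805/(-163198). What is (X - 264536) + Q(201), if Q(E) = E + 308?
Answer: -196958759678017/745978058 ≈ -2.6403e+5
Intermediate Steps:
Q(E) = 308 + E
X = -410958451/745978058 (X = 91587*(-1/95991) - 65805*(-1/163198) = -30529/31997 + 65805/163198 = -410958451/745978058 ≈ -0.55090)
(X - 264536) + Q(201) = (-410958451/745978058 - 264536) + (308 + 201) = -197338462509539/745978058 + 509 = -196958759678017/745978058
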